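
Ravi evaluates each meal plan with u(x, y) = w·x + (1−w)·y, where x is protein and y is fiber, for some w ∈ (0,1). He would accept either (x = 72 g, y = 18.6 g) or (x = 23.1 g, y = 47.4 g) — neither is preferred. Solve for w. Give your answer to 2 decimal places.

w = 0.37

u(72,18.6) = u(23.1,47.4) means w·72 + (1−w)·18.6 = w·23.1 + (1−w)·47.4.
Collecting terms: w·48.9 = (1−w)·28.8.
Hence w = 28.8/(48.9+28.8) = 28.8/77.7 = 0.37.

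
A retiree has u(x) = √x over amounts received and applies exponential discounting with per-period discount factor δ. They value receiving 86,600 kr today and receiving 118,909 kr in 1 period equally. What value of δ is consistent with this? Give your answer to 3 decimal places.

δ ≈ 0.853

Equating discounted utilities: u(86600) = δ·u(118909) ⇒ δ = u(86600)/u(118909).
Since u(x) = √x, δ = √(86600/118909) = 0.85340.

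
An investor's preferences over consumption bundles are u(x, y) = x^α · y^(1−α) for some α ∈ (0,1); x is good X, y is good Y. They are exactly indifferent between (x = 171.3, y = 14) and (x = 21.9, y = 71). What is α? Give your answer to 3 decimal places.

Indifference: 171.3^α · 14^(1−α) = 21.9^α · 71^(1−α).
Taking logs: α·ln 171.3 + (1−α)·ln 14 = α·ln 21.9 + (1−α)·ln 71, i.e. α·2.056930 = (1−α)·1.623623.
With A = 2.056930 and B = 1.623623: α·A = (1−α)·B, so α = B/(A+B) = 1.623623/3.680553 ≈ 0.441.

α ≈ 0.441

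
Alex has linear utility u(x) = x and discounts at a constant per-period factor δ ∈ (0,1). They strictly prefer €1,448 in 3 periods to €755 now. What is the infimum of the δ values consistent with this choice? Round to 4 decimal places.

δ > 0.8049

Under u(x) = x this choice says 755 < δ^3·1448.
So δ^3 > 755/1448 = 0.52141; taking the cube root of both positive sides preserves the inequality.
δ > 0.52141^(1/3) = 0.8049.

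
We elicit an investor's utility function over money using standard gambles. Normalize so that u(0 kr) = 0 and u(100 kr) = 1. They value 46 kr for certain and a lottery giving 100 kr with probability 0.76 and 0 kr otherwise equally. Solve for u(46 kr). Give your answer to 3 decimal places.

0.760

The indifference gives u(46 kr) = 0.76·u(100 kr) + 0.24·u(0 kr) = 0.76·1 + 0.24·0 = 0.76.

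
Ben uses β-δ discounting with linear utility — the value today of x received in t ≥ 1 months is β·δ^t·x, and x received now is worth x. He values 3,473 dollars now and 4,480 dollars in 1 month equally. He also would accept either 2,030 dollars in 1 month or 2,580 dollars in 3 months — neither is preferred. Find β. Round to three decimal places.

β ≈ 0.874

From the later pair, β·δ^1·2030 = β·δ^3·2580; dividing through, δ^2 = 2030/2580 = 0.78682, so δ = 0.88703.
The first indifference: 3473 = β·δ·4480, so β = 3473/(δ·4480) = 3473/(0.88703·4480) ≈ 0.874.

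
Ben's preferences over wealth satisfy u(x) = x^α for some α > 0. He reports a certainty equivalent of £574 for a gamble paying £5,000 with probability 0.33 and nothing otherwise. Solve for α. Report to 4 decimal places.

α ≈ 0.5122

EU(lottery) = 0.33·5000^α + 0.67·0 = 0.33·5000^α.
Setting u(574) equal to that: 574^α = 0.33·5000^α ⇒ (574/5000)^α = 0.33.
Taking logs: α·ln(574/5000) = ln(0.33), so α = -1.1086626 / -2.1645638 ≈ 0.5122.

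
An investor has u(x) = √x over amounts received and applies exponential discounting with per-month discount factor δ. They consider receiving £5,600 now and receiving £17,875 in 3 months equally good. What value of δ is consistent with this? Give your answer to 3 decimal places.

δ ≈ 0.824

Indifference means u(5600) = δ^3 · u(17875), so δ^3 = u(5600)/u(17875).
With u(x) = √x: δ^3 = √5600/√17875 = √(5600/17875) = 0.55972.
So δ = 0.55972^(1/3) ≈ 0.824.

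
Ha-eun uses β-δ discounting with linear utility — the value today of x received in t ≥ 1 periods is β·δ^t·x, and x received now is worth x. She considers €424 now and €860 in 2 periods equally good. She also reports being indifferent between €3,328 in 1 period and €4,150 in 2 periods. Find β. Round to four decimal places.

The second indifference involves only future payoffs, so β cancels: β·δ^1·3328 = β·δ^2·4150, giving δ = 3328/4150 = 0.80193.
Now use the now-vs-future pair: 424 = β·δ^2·860 gives β = 424/(0.64309·860) ≈ 0.7666.

β ≈ 0.7666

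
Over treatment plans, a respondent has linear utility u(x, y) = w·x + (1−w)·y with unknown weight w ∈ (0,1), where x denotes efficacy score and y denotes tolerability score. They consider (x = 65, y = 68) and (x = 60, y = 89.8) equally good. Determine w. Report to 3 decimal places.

w = 0.813

u(65,68) = u(60,89.8) means w·65 + (1−w)·68 = w·60 + (1−w)·89.8.
w·(65−60) = (1−w)·(89.8−68), i.e. w·5 = (1−w)·21.8.
So w/(1−w) = 21.8/5 = 4.3600, giving w = 21.8/(5+21.8) = 0.813.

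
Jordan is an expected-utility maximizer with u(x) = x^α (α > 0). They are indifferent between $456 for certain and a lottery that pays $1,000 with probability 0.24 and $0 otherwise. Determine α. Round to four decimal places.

α ≈ 1.8174

Since u(0) = 0, the lottery's EU is 0.24·1000^α.
Indifference: 456^α = 0.24·1000^α, so (456/1000)^α = 0.24.
Take logs: α = ln 0.24 / ln(456/1000) ≈ 1.817375.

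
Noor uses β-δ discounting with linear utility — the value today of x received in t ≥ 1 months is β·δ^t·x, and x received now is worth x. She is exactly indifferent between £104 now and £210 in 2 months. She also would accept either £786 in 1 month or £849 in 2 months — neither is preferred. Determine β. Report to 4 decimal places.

β ≈ 0.5778

From the later pair, β·δ^1·786 = β·δ^2·849; dividing through, δ = 786/849 = 0.92580.
Substituting δ into 104 = β·δ^2·210: β = 104/(179.990) ≈ 0.5778.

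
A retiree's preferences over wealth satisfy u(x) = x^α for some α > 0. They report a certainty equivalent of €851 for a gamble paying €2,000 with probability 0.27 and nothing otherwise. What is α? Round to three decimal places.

α ≈ 1.532

Since u(0) = 0, the lottery's EU is 0.27·2000^α.
Equating: 851^α = 0.27·2000^α, i.e. 0.4255^α = 0.27.
Taking logs: α·ln(851/2000) = ln(0.27), so α = -1.309333 / -0.854490 ≈ 1.532.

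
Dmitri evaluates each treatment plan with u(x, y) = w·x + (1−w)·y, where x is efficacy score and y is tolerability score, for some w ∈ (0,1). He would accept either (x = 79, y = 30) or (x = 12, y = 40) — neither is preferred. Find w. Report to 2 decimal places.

w = 0.13

Indifference: w·79 + (1−w)·30 = w·12 + (1−w)·40.
Rearranging, 67·w − 10·(1−w) = 0.
So w/(1−w) = 10/67 = 0.1493, giving w = 10/(67+10) = 0.13.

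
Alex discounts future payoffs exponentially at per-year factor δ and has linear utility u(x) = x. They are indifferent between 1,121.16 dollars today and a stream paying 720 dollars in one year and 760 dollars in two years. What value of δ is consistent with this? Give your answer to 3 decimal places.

Equating present values: 1121.16 = 720δ + 760δ².
So 760δ² + 720δ − 1121.16 = 0.
The positive root is δ = [−720 + √(720² + 4·760·1121.16)] / (2·760) = (−720 + 1981.597)/1520 ≈ 0.830.

δ ≈ 0.830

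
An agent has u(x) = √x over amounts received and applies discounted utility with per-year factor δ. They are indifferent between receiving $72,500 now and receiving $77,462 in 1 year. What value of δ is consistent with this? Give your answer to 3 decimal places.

δ ≈ 0.967

Equating discounted utilities: u(72500) = δ·u(77462) ⇒ δ = u(72500)/u(77462).
With u(x) = √x: δ = √72500/√77462 = √(72500/77462) = 0.96744.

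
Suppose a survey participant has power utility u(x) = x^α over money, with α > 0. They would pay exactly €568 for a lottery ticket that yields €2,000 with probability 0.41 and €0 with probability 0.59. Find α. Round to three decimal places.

α ≈ 0.708

EU(lottery) = 0.41·2000^α + 0.59·0 = 0.41·2000^α.
Setting u(568) equal to that: 568^α = 0.41·2000^α ⇒ (568/2000)^α = 0.41.
Take logs: α = ln 0.41 / ln(568/2000) ≈ 0.70830.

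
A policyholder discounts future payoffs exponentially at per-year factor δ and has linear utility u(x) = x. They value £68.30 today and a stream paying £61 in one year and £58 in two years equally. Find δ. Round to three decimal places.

Equating present values: 68.30 = 61δ + 58δ².
That is, 58δ² + 61δ − 68.30 = 0, a quadratic in δ.
The positive root is δ = [−61 + √(61² + 4·58·68.30)] / (2·58) = (−61 + 139.881)/116 ≈ 0.680.

δ ≈ 0.680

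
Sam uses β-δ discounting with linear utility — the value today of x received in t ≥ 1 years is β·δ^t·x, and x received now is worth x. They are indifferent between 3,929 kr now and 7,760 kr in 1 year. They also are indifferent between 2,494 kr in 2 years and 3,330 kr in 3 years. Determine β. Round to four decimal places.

From the later pair, β·δ^2·2494 = β·δ^3·3330; dividing through, δ = 2494/3330 = 0.74895.
The first indifference: 3929 = β·δ·7760, so β = 3929/(δ·7760) = 3929/(0.74895·7760) ≈ 0.6760.

β ≈ 0.6760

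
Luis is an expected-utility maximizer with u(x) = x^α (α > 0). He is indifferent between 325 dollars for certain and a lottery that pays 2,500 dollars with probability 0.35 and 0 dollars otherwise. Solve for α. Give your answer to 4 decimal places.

α ≈ 0.5146

Since u(0) = 0, the lottery's EU is 0.35·2500^α.
Indifference: 325^α = 0.35·2500^α, so (325/2500)^α = 0.35.
Take logs: α = ln 0.35 / ln(325/2500) ≈ 0.514563.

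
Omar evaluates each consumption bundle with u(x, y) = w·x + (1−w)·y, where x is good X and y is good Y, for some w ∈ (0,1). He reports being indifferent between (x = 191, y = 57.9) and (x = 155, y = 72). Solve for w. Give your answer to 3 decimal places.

w = 0.281

Equating utilities: w·191 + (1−w)·57.9 = w·155 + (1−w)·72.
Collecting terms: w·36 = (1−w)·14.1.
The marginal rate of substitution is 14.1/36, so w = 14.1/(36+14.1) = 0.281.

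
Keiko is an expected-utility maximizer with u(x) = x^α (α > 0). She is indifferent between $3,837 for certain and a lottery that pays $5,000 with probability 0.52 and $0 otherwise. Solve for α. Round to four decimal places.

α ≈ 2.4700

The lottery's expected utility is 0.52·u(5000) + 0.48·u(0) = 0.52·5000^α (since u(0) = 0 for α > 0).
Setting u(3837) equal to that: 3837^α = 0.52·5000^α ⇒ (3837/5000)^α = 0.52.
α = ln(0.52) / ln(3837/5000) = -0.6539265/-0.2647471 ≈ 2.4700.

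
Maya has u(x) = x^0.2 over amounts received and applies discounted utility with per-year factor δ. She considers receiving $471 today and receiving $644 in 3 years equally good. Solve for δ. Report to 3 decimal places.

δ ≈ 0.979

Indifference means u(471) = δ^3 · u(644), so δ^3 = u(471)/u(644).
With u(x) = x^0.2: δ^3 = 471^0.2/644^0.2 = (471/644)^0.2 = 0.93935.
Taking the cube root: δ = 0.93935^(1/3) ≈ 0.979.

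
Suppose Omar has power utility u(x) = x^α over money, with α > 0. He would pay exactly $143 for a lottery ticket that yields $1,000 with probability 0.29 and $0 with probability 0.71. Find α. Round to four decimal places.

α ≈ 0.6365

The lottery's expected utility is 0.29·u(1000) + 0.71·u(0) = 0.29·1000^α (since u(0) = 0 for α > 0).
Setting u(143) equal to that: 143^α = 0.29·1000^α ⇒ (143/1000)^α = 0.29.
Taking logs: α·ln(143/1000) = ln(0.29), so α = -1.2378744 / -1.9449106 ≈ 0.6365.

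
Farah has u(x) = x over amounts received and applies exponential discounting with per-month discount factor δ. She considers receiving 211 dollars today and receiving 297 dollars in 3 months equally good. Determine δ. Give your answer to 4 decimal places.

The payoff in 3 months is discounted by δ^3, so u(211) = δ^3·u(297) and δ^3 = u(211)/u(297).
With u(x) = x: δ^3 = 211/297 = 0.71044.
Hence δ = (0.71044)^(1/3) = 0.892295.

δ ≈ 0.8923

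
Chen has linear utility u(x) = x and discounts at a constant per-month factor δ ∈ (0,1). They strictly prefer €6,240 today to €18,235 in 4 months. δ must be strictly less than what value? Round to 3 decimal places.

δ < 0.765

The preference means 6240 > δ^4·18235.
So δ^4 < 6240/18235 = 0.34220; taking the 4th root of both positive sides preserves the inequality.
δ < (6240/18235)^(1/4) ≈ 0.765.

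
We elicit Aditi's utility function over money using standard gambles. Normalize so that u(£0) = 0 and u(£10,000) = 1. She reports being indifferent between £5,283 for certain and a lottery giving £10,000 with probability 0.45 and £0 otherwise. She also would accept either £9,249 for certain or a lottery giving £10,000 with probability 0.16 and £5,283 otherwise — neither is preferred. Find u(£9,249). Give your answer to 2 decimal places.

From the first indifference, u(£5,283) = 0.45·u(£10,000) + 0.55·u(£0) = 0.45·1 + 0.55·0 = 0.45.
The second indifference gives u(£9,249) = 0.16·u(£10,000) + 0.84·u(£5,283) = 0.16·1.00 + 0.84·0.45 = 0.5380.

0.54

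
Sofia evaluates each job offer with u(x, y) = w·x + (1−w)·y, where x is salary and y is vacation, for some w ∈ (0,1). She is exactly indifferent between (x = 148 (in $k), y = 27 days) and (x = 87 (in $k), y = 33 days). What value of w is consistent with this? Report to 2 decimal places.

w = 0.09

Indifference: w·148 + (1−w)·27 = w·87 + (1−w)·33.
w·(148−87) = (1−w)·(33−27), i.e. w·61 = (1−w)·6.
The marginal rate of substitution is 6/61, so w = 6/(61+6) = 0.09.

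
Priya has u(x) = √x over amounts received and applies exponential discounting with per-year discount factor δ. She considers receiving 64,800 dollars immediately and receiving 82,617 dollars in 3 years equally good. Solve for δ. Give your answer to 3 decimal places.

The payoff in 3 years is discounted by δ^3, so u(64800) = δ^3·u(82617) and δ^3 = u(64800)/u(82617).
With u(x) = √x: δ^3 = √64800/√82617 = √(64800/82617) = 0.88563.
Taking the cube root: δ = 0.88563^(1/3) ≈ 0.960.

δ ≈ 0.960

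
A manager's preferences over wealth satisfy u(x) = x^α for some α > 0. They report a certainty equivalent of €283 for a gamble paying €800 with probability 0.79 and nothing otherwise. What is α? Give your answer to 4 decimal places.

α ≈ 0.2268

The lottery's expected utility is 0.79·u(800) + 0.21·u(0) = 0.79·800^α (since u(0) = 0 for α > 0).
Setting u(283) equal to that: 283^α = 0.79·800^α ⇒ (283/800)^α = 0.79.
Take logs: α = ln 0.79 / ln(283/800) ≈ 0.226838.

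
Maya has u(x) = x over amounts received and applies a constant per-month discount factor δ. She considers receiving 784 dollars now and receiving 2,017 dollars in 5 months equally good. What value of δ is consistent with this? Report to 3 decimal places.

Indifference means u(784) = δ^5 · u(2017), so δ^5 = u(784)/u(2017).
With u(x) = x: δ^5 = 784/2017 = 0.38870.
Hence δ = (0.38870)^(1/5) = 0.82779.

δ ≈ 0.828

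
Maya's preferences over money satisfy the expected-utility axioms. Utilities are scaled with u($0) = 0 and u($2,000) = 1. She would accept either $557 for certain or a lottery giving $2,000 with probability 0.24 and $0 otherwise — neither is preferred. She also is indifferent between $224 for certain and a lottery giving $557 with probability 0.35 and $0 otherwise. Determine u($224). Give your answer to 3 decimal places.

0.084

First, u($557) = 0.24·u($2,000) + 0.76·u($0) = 0.24.
Then u($224) = 0.35·u($557) + 0.65·u($0) = 0.35·0.24 + 0.65·0.00 = 0.0840.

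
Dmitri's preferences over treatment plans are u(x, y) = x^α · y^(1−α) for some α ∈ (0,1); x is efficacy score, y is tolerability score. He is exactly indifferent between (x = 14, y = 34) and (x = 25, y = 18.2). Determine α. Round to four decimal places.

The Cobb–Douglas utilities coincide, so 14^α·34^(1−α) = 25^α·18.2^(1−α).
Taking logs: α·ln 14 + (1−α)·ln 34 = α·ln 25 + (1−α)·ln 18.2, i.e. α·-0.5798185 = (1−α)·-0.6249389.
So α/(1−α) = (-0.6249389)/(-0.5798185) = 1.0778181, and α = 1.0778181/2.0778181 ≈ 0.5187.

α ≈ 0.5187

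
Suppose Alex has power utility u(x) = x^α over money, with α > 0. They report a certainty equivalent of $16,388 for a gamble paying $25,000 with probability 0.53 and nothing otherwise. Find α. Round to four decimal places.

EU(lottery) = 0.53·25000^α + 0.47·0 = 0.53·25000^α.
Indifference: 16388^α = 0.53·25000^α, so (16388/25000)^α = 0.53.
Take logs: α = ln 0.53 / ln(16388/25000) ≈ 1.503288.

α ≈ 1.5033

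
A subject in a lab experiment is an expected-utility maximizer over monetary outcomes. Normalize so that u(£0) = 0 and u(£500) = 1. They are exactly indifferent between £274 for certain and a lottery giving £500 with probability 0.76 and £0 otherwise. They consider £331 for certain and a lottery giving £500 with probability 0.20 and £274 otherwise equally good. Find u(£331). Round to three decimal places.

First, u(£274) = 0.76·u(£500) + 0.24·u(£0) = 0.76.
The second indifference gives u(£331) = 0.20·u(£500) + 0.80·u(£274) = 0.20·1.00 + 0.80·0.76 = 0.8080.

0.808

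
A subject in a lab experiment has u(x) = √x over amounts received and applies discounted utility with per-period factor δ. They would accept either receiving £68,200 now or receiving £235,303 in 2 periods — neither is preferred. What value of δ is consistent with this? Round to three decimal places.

The payoff in 2 periods is discounted by δ^2, so u(68200) = δ^2·u(235303) and δ^2 = u(68200)/u(235303).
With u(x) = √x: δ^2 = √68200/√235303 = √(68200/235303) = 0.53837.
Taking the square root: δ = 0.53837^(1/2) ≈ 0.734.

δ ≈ 0.734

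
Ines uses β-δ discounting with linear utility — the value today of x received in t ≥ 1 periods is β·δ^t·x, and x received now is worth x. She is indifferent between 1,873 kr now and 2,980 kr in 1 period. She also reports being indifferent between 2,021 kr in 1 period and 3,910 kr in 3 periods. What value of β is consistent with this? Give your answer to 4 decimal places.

Both payoffs in the second observation are in the future, so β drops out: δ^1·2021 = δ^3·3910 ⇒ δ^2 = 2021/3910 = 0.51688, so δ = 0.71894.
The first indifference: 1873 = β·δ·2980, so β = 1873/(δ·2980) = 1873/(0.71894·2980) ≈ 0.8742.

β ≈ 0.8742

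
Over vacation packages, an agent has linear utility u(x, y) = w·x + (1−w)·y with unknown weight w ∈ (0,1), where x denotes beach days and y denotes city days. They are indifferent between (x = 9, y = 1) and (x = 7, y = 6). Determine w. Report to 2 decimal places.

w = 0.71

Equating utilities: w·9 + (1−w)·1 = w·7 + (1−w)·6.
Rearranging, 2·w − 5·(1−w) = 0.
The marginal rate of substitution is 5/2, so w = 5/(2+5) = 0.71.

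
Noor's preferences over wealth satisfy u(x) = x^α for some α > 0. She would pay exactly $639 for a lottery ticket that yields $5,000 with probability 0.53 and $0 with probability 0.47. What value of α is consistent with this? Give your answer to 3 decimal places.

α ≈ 0.309

EU(lottery) = 0.53·5000^α + 0.47·0 = 0.53·5000^α.
Indifference: 639^α = 0.53·5000^α, so (639/5000)^α = 0.53.
α = ln(0.53) / ln(639/5000) = -0.634878/-2.057289 ≈ 0.309.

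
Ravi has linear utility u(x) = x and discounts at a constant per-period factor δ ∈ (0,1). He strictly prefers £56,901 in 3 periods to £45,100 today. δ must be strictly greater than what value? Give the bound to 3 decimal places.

δ > 0.925

The preference means 45100 < δ^3·56901.
So δ^3 > 45100/56901 = 0.79260; taking the cube root of both positive sides preserves the inequality.
δ > (45100/56901)^(1/3) ≈ 0.925.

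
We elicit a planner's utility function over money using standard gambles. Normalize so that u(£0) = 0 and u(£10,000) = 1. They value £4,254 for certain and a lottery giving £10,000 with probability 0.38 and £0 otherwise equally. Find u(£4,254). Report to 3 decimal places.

By the standard-gamble method, u(£4,254) is just the indifference probability on the best outcome: 0.38.

0.380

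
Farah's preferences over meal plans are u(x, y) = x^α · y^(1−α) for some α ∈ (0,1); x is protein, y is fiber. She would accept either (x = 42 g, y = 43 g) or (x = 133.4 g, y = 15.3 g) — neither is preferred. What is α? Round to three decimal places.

α ≈ 0.472

Indifference: 42^α · 43^(1−α) = 133.4^α · 15.3^(1−α).
Rearrange to (42/133.4)^α = (15.3/43)^(1−α) and take logs: α·-1.155683 = (1−α)·-1.033347.
So α/(1−α) = (-1.033347)/(-1.155683) = 0.894144, and α = 0.894144/1.894144 ≈ 0.472.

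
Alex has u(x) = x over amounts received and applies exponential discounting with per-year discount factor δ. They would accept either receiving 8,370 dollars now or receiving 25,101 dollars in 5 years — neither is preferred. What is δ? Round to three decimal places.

δ ≈ 0.803

Indifference means u(8370) = δ^5 · u(25101), so δ^5 = u(8370)/u(25101).
With u(x) = x: δ^5 = 8370/25101 = 0.33345.
Hence δ = (0.33345)^(1/5) = 0.80280.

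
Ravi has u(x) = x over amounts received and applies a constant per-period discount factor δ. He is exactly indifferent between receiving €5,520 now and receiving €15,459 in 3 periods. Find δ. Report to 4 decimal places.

δ ≈ 0.7094

Equating discounted utilities: u(5520) = δ^3·u(15459) ⇒ δ^3 = u(5520)/u(15459).
With u(x) = x: δ^3 = 5520/15459 = 0.35707.
Hence δ = (0.35707)^(1/3) = 0.709446.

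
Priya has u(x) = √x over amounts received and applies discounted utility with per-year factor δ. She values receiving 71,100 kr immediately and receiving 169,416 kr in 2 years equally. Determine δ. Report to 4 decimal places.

Equating discounted utilities: u(71100) = δ^2·u(169416) ⇒ δ^2 = u(71100)/u(169416).
With u(x) = √x: δ^2 = √71100/√169416 = √(71100/169416) = 0.64782.
Hence δ = (0.64782)^(1/2) = 0.804876.

δ ≈ 0.8049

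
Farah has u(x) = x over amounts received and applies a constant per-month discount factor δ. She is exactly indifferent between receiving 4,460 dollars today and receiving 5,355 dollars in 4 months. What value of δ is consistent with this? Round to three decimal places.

δ ≈ 0.955

Equating discounted utilities: u(4460) = δ^4·u(5355) ⇒ δ^4 = u(4460)/u(5355).
With u(x) = x: δ^4 = 4460/5355 = 0.83287.
Taking the 4th root: δ = 0.83287^(1/4) ≈ 0.955.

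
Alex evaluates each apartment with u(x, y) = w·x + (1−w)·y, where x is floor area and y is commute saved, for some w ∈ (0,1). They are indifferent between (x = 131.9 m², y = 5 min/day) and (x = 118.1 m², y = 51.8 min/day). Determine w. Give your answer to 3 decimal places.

w = 0.772

Equating utilities: w·131.9 + (1−w)·5 = w·118.1 + (1−w)·51.8.
Collecting terms: w·13.8 = (1−w)·46.8.
So w/(1−w) = 46.8/13.8 = 3.3913, giving w = 46.8/(13.8+46.8) = 0.772.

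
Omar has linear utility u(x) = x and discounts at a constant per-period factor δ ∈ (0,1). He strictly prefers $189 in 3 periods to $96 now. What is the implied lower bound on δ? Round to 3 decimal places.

Comparing present values: 96 < δ^3·189.
Hence δ^3 > 96/189 = 0.50794, and x ↦ x^(1/3) is increasing on (0,∞).
δ > 0.50794^(1/3) = 0.798.

δ > 0.798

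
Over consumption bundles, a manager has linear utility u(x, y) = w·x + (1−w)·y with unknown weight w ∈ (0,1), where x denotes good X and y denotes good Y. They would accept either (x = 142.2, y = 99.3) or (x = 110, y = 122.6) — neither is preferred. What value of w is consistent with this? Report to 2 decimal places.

Indifference: w·142.2 + (1−w)·99.3 = w·110 + (1−w)·122.6.
w·(142.2−110) = (1−w)·(122.6−99.3), i.e. w·32.2 = (1−w)·23.3.
The marginal rate of substitution is 23.3/32.2, so w = 23.3/(32.2+23.3) = 0.42.

w = 0.42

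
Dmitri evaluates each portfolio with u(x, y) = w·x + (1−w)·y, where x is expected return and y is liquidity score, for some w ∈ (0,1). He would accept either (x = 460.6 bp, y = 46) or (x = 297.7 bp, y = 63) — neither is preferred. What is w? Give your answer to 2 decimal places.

u(460.6,46) = u(297.7,63) means w·460.6 + (1−w)·46 = w·297.7 + (1−w)·63.
Rearranging, 162.9·w − 17·(1−w) = 0.
Hence w = 17/(162.9+17) = 17/179.9 = 0.09.

w = 0.09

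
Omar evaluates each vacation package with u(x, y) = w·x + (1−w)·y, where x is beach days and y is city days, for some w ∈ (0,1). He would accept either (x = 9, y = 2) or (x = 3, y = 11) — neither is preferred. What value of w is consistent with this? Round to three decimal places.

w = 0.600

u(9,2) = u(3,11) means w·9 + (1−w)·2 = w·3 + (1−w)·11.
Collecting terms: w·6 = (1−w)·9.
So w/(1−w) = 9/6 = 1.5000, giving w = 9/(6+9) = 0.600.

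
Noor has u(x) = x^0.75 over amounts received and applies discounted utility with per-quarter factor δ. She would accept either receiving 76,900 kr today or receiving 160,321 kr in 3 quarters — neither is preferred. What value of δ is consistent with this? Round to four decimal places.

Indifference means u(76900) = δ^3 · u(160321), so δ^3 = u(76900)/u(160321).
Since u(x) = x^0.75, δ^3 = (76900/160321)^0.75 = 0.47966^0.75 = 0.57637.
So δ = 0.57637^(1/3) ≈ 0.8322.

δ ≈ 0.8322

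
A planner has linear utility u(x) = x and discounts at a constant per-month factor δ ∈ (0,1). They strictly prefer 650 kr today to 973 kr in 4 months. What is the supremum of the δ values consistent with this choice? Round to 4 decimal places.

Under u(x) = x this choice says 650 > δ^4·973.
So δ^4 < 650/973 = 0.66804; taking the 4th root of both positive sides preserves the inequality.
δ < 0.66804^(1/4) = 0.9041.

δ < 0.9041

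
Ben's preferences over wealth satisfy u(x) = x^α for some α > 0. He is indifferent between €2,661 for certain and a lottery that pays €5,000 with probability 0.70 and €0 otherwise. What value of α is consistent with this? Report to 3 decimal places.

The lottery's expected utility is 0.70·u(5000) + 0.30·u(0) = 0.70·5000^α (since u(0) = 0 for α > 0).
Setting u(2661) equal to that: 2661^α = 0.70·5000^α ⇒ (2661/5000)^α = 0.70.
Take logs: α = ln 0.70 / ln(2661/5000) ≈ 0.56549.

α ≈ 0.565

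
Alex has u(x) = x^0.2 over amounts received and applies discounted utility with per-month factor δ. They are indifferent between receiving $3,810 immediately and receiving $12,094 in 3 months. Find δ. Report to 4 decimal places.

The payoff in 3 months is discounted by δ^3, so u(3810) = δ^3·u(12094) and δ^3 = u(3810)/u(12094).
With u(x) = x^0.2: δ^3 = 3810^0.2/12094^0.2 = (3810/12094)^0.2 = 0.79373.
So δ = 0.79373^(1/3) ≈ 0.9259.

δ ≈ 0.9259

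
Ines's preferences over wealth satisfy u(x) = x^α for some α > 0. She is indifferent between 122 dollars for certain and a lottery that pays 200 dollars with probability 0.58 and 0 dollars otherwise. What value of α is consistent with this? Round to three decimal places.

Since u(0) = 0, the lottery's EU is 0.58·200^α.
Equating: 122^α = 0.58·200^α, i.e. 0.6100^α = 0.58.
Take logs: α = ln 0.58 / ln(122/200) ≈ 1.10203.

α ≈ 1.102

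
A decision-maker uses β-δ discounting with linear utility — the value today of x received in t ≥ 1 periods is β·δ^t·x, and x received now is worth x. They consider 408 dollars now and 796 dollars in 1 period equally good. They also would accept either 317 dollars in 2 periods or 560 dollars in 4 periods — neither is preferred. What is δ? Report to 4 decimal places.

δ ≈ 0.7524

Both payoffs in the second observation are in the future, so β drops out: δ^2·317 = δ^4·560 ⇒ δ^2 = 317/560 = 0.56607, so δ = 0.75238.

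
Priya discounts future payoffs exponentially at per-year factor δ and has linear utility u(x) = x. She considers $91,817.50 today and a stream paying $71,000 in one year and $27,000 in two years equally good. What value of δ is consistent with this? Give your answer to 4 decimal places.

Present value of the stream is 71000·δ + 27000·δ². Indifference gives 71000δ + 27000δ² = 91817.50.
So 27000δ² + 71000δ − 91817.50 = 0.
δ = (−71000 + √(71000² + 4·27000·91817.50)) / (2·27000) = (−71000 + √14957290000.00) / 54000 ≈ 0.9500.

δ ≈ 0.9500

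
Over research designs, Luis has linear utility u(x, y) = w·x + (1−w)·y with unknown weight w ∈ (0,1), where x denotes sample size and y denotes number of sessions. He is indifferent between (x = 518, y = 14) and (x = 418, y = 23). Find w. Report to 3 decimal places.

Indifference: w·518 + (1−w)·14 = w·418 + (1−w)·23.
Rearranging, 100·w − 9·(1−w) = 0.
So w/(1−w) = 9/100 = 0.0900, giving w = 9/(100+9) = 0.083.

w = 0.083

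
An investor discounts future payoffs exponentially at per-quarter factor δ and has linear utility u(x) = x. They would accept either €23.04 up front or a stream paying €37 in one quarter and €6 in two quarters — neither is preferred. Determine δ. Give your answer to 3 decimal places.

Equating present values: 23.04 = 37δ + 6δ².
Rearranged: 6δ² + 37δ − 23.04 = 0.
The positive root is δ = [−37 + √(37² + 4·6·23.04)] / (2·6) = (−37 + 43.840)/12 ≈ 0.570.

δ ≈ 0.570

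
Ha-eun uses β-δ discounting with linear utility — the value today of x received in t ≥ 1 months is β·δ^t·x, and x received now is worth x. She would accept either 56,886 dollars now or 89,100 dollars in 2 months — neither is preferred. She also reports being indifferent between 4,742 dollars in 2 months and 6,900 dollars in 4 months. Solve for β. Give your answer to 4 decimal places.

The second indifference involves only future payoffs, so β cancels: β·δ^2·4742 = β·δ^4·6900, giving δ^2 = 4742/6900 = 0.68725, so δ = 0.82900.
The first indifference: 56886 = β·δ^2·89100, so β = 56886/(δ^2·89100) = 56886/(0.68725·89100) ≈ 0.9290.

β ≈ 0.9290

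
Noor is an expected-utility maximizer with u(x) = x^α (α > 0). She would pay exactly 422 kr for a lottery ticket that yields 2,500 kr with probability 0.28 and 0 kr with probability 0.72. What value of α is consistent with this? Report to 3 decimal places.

α ≈ 0.716

Since u(0) = 0, the lottery's EU is 0.28·2500^α.
Indifference: 422^α = 0.28·2500^α, so (422/2500)^α = 0.28.
Taking logs: α·ln(422/2500) = ln(0.28), so α = -1.272966 / -1.779041 ≈ 0.716.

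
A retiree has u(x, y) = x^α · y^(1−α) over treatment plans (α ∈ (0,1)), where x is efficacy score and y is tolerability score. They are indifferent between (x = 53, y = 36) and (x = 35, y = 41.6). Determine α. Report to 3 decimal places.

Indifference: 53^α · 36^(1−α) = 35^α · 41.6^(1−α).
Taking logs: α·ln 53 + (1−α)·ln 36 = α·ln 35 + (1−α)·ln 41.6, i.e. α·0.414944 = (1−α)·0.144581.
So α/(1−α) = (0.144581)/(0.414944) = 0.348435, and α = 0.348435/1.348435 ≈ 0.258.

α ≈ 0.258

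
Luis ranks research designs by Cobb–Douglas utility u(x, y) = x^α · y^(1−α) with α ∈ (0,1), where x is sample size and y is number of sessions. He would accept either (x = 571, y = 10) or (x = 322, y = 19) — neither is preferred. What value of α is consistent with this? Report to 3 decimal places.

α ≈ 0.528

The Cobb–Douglas utilities coincide, so 571^α·10^(1−α) = 322^α·19^(1−α).
(571/322)^α = (19/10)^(1−α); take logs: α·ln(571/322) = (1−α)·ln(19/10), i.e. α·0.572838 = (1−α)·0.641854.
With A = 0.572838 and B = 0.641854: α·A = (1−α)·B, so α = B/(A+B) = 0.641854/1.214692 ≈ 0.528.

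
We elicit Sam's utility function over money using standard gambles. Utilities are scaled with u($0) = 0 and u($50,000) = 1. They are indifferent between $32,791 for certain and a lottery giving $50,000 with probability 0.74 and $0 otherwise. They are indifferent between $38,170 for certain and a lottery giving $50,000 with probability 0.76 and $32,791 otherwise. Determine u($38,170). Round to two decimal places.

First, u($32,791) = 0.74·u($50,000) + 0.26·u($0) = 0.74.
The second indifference gives u($38,170) = 0.76·u($50,000) + 0.24·u($32,791) = 0.76·1.00 + 0.24·0.74 = 0.9376.

0.94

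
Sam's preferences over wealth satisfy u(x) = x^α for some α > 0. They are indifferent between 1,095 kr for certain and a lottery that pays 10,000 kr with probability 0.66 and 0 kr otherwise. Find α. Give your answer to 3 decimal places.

The lottery's expected utility is 0.66·u(10000) + 0.34·u(0) = 0.66·10000^α (since u(0) = 0 for α > 0).
Setting u(1095) equal to that: 1095^α = 0.66·10000^α ⇒ (1095/10000)^α = 0.66.
Take logs: α = ln 0.66 / ln(1095/10000) ≈ 0.18786.

α ≈ 0.188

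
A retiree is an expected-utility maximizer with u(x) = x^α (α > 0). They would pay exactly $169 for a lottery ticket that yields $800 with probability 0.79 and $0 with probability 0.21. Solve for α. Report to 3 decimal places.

α ≈ 0.152

The lottery's expected utility is 0.79·u(800) + 0.21·u(0) = 0.79·800^α (since u(0) = 0 for α > 0).
Setting u(169) equal to that: 169^α = 0.79·800^α ⇒ (169/800)^α = 0.79.
Take logs: α = ln 0.79 / ln(169/800) ≈ 0.15162.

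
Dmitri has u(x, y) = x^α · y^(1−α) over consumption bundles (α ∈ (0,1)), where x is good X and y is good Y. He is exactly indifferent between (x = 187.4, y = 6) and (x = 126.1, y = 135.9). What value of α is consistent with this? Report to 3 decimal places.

α ≈ 0.887

The Cobb–Douglas utilities coincide, so 187.4^α·6^(1−α) = 126.1^α·135.9^(1−α).
Taking logs: α·ln 187.4 + (1−α)·ln 6 = α·ln 126.1 + (1−α)·ln 135.9, i.e. α·0.396170 = (1−α)·3.120160.
So α/(1−α) = (3.120160)/(0.396170) = 7.875811, and α = 7.875811/8.875811 ≈ 0.887.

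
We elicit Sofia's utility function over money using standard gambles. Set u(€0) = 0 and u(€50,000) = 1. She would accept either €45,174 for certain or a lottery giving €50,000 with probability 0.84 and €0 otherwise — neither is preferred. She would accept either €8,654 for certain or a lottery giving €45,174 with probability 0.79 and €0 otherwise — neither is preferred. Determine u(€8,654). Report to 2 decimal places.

0.66

The first gamble pins u(€45,174): it must equal 0.84·1 + 0.16·0 = 0.84.
Chaining: u(€8,654) = 0.79·0.84 + 0.21·0.00 = 0.6636.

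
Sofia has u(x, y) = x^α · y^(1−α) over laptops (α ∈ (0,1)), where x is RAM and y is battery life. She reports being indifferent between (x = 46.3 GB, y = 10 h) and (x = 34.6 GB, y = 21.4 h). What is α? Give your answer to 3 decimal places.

α ≈ 0.723

Indifference: 46.3^α · 10^(1−α) = 34.6^α · 21.4^(1−α).
Taking logs: α·ln 46.3 + (1−α)·ln 10 = α·ln 34.6 + (1−α)·ln 21.4, i.e. α·0.291288 = (1−α)·0.760806.
Thus α·(1.052094) = 0.760806, so α = 0.760806/1.052094 ≈ 0.723.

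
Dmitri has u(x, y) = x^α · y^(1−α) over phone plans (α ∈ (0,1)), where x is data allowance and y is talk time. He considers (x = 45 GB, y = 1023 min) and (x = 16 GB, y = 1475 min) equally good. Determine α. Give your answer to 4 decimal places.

α ≈ 0.2614

The Cobb–Douglas utilities coincide, so 45^α·1023^(1−α) = 16^α·1475^(1−α).
(45/16)^α = (1475/1023)^(1−α); take logs: α·ln(45/16) = (1−α)·ln(1475/1023), i.e. α·1.0340738 = (1−α)·0.3659185.
Thus α·(1.3999923) = 0.3659185, so α = 0.3659185/1.3999923 ≈ 0.2614.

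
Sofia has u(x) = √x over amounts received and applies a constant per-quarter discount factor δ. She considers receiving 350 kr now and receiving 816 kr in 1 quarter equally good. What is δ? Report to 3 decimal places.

The payoff in 1 quarter is discounted by δ, so u(350) = δ·u(816) and δ = u(350)/u(816).
With u(x) = √x: δ = √350/√816 = √(350/816) = 0.65492.

δ ≈ 0.655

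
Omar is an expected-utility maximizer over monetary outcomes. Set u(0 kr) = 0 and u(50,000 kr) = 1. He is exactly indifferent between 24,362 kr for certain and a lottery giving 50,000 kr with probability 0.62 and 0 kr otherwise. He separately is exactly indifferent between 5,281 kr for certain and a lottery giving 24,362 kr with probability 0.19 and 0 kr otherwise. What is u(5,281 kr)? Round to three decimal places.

0.118

The first gamble pins u(24,362 kr): it must equal 0.62·1 + 0.38·0 = 0.62.
Chaining: u(5,281 kr) = 0.19·0.62 + 0.81·0.00 = 0.1178.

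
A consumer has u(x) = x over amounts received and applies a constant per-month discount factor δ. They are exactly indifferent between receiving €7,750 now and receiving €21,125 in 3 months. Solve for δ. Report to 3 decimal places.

Equating discounted utilities: u(7750) = δ^3·u(21125) ⇒ δ^3 = u(7750)/u(21125).
With u(x) = x: δ^3 = 7750/21125 = 0.36686.
Taking the cube root: δ = 0.36686^(1/3) ≈ 0.716.

δ ≈ 0.716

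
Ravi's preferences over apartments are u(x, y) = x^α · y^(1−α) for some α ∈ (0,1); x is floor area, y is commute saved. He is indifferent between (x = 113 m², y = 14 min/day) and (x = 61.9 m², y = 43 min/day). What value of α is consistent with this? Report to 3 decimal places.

Set the two utilities equal: 113^α·14^(1−α) = 61.9^α·43^(1−α).
Taking logs: α·ln 113 + (1−α)·ln 14 = α·ln 61.9 + (1−α)·ln 43, i.e. α·0.601868 = (1−α)·1.122143.
So α/(1−α) = (1.122143)/(0.601868) = 1.864434, and α = 1.864434/2.864434 ≈ 0.651.

α ≈ 0.651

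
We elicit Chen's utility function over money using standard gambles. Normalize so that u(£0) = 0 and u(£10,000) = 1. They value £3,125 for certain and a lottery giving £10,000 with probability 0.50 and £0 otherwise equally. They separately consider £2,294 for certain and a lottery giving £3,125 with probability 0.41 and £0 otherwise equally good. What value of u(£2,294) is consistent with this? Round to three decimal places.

First, u(£3,125) = 0.50·u(£10,000) + 0.50·u(£0) = 0.50.
Then u(£2,294) = 0.41·u(£3,125) + 0.59·u(£0) = 0.41·0.50 + 0.59·0.00 = 0.2050.

0.205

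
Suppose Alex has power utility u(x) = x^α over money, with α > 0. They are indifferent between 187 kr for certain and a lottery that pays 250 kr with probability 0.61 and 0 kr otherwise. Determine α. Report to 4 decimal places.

α ≈ 1.7024

EU(lottery) = 0.61·250^α + 0.39·0 = 0.61·250^α.
Setting u(187) equal to that: 187^α = 0.61·250^α ⇒ (187/250)^α = 0.61.
Take logs: α = ln 0.61 / ln(187/250) ≈ 1.702402.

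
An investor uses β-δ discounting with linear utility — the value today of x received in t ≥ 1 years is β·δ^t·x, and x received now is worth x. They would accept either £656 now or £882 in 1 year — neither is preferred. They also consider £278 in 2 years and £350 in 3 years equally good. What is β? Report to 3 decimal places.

β ≈ 0.936

Both payoffs in the second observation are in the future, so β drops out: δ^2·278 = δ^3·350 ⇒ δ = 278/350 = 0.79429.
Substituting δ into 656 = β·δ·882: β = 656/(700.560) ≈ 0.936.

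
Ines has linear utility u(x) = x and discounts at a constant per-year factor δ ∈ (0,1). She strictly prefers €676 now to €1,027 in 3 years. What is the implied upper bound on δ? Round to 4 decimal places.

Under u(x) = x this choice says 676 > δ^3·1027.
Hence δ^3 < 676/1027 = 0.65823, and x ↦ x^(1/3) is increasing on (0,∞).
δ < (676/1027)^(1/3) ≈ 0.8699.

δ < 0.8699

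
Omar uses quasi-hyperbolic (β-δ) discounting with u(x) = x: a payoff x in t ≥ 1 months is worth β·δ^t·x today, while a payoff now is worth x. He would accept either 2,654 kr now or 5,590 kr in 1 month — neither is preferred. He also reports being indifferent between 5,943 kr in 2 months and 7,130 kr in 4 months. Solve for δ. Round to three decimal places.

Both payoffs in the second observation are in the future, so β drops out: δ^2·5943 = δ^4·7130 ⇒ δ^2 = 5943/7130 = 0.83352, so δ = 0.91297.

δ ≈ 0.913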